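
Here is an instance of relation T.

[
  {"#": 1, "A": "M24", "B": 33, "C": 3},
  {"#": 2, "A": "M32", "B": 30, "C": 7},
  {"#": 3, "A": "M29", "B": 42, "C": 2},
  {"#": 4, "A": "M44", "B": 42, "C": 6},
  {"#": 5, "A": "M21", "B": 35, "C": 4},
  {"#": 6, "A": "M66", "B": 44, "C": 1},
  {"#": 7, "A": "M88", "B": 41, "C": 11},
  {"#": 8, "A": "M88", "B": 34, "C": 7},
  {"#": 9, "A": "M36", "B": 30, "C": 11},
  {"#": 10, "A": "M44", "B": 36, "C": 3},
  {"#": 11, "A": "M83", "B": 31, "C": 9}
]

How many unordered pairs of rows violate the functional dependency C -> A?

3

C=3: violating pairs (1,10) — 1 pair.
C=7: violating pairs (2,8) — 1 pair.
C=11: violating pairs (7,9) — 1 pair.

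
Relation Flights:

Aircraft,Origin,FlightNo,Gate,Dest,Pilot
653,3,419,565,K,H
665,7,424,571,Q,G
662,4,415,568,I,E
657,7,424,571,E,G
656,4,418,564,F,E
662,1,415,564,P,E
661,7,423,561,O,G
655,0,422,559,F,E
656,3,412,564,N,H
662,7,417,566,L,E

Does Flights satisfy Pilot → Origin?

Pilot=H: 2 rows → Origin = 3, 3 ✓
Pilot=G: 3 rows → Origin = 7, 7, 7 ✓
Pilot=E: 5 rows → Origin takes values {4, 1, 0, 7} — violation
Two rows agree on Pilot but differ on Origin, so Pilot → Origin does not hold.

No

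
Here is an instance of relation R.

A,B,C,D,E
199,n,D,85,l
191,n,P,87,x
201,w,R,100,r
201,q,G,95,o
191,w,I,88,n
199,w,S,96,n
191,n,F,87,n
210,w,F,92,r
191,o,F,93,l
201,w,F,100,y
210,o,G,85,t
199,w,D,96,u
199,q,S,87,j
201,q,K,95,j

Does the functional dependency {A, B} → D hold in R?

Yes

(A=199, B=n): 1 row → D = 85 ✓
(A=191, B=n): 2 rows → D = 87, 87 ✓
(A=201, B=w): 2 rows → D = 100, 100 ✓
(A=201, B=q): 2 rows → D = 95, 95 ✓
(A=191, B=w): 1 row → D = 88 ✓
(A=199, B=w): 2 rows → D = 96, 96 ✓
(A=210, B=w): 1 row → D = 92 ✓
(A=191, B=o): 1 row → D = 93 ✓
(A=210, B=o): 1 row → D = 85 ✓
(A=199, B=q): 1 row → D = 87 ✓
Every {A, B} value is associated with a single D value, so {A, B} → D holds.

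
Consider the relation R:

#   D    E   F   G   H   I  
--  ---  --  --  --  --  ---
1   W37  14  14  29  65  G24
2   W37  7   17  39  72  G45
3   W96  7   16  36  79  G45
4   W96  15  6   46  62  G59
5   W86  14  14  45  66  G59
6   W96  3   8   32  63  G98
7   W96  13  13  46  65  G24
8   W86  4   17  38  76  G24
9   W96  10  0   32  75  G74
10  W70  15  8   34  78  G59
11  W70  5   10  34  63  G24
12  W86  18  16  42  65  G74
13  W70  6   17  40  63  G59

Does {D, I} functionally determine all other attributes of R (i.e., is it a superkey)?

No

Rows 10 and 13 have the same {D, I} value (D=W70, I=G59) but are distinct tuples, so {D, I} does not determine every attribute — not a superkey.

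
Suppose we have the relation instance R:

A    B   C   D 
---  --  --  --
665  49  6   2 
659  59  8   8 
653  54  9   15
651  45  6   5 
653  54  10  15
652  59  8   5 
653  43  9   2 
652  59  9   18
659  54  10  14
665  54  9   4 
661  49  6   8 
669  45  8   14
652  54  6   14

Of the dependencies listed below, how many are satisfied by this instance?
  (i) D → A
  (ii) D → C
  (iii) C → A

0

(i) D → A: D=2: 2 rows → A takes values {665, 653} — violation; D=8: 2 rows → A takes values {659, 661} — violation; D=5: 2 rows → A takes values {651, 652} — violation; D=14: 3 rows → A takes values {659, 669, 652} — violation — fails.
(ii) D → C: D=2: 2 rows → C takes values {6, 9} — violation; D=8: 2 rows → C takes values {8, 6} — violation; D=15: 2 rows → C takes values {9, 10} — violation; D=5: 2 rows → C takes values {6, 8} — violation; D=14: 3 rows → C takes values {10, 8, 6} — violation — fails.
(iii) C → A: C=6: 4 rows → A takes values {665, 651, 661, 652} — violation; C=8: 3 rows → A takes values {659, 652, 669} — violation; C=9: 4 rows → A takes values {653, 652, 665} — violation; C=10: 2 rows → A takes values {653, 659} — violation — fails.
None of the 3 dependencies hold.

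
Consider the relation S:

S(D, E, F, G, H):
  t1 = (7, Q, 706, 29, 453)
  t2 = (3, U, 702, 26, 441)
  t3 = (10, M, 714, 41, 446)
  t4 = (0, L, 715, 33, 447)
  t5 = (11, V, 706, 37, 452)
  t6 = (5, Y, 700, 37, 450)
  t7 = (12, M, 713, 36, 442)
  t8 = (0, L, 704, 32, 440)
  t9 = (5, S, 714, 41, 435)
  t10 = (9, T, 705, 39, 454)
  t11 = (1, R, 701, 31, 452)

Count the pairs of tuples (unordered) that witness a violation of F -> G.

1

F=706: violating pairs (1,5) — 1 pair.
F=714: all 2 rows agree on G — 0 pairs.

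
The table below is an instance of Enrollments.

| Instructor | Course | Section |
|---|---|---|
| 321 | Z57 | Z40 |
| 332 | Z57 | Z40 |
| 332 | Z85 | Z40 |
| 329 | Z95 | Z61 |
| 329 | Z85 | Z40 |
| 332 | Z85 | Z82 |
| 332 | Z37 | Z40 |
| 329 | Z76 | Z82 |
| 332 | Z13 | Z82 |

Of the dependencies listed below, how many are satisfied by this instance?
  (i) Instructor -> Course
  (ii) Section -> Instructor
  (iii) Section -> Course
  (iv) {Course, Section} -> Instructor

(i) Instructor -> Course: Instructor=332: 5 rows → Course takes values {Z57, Z85, Z37, Z13} — violation; Instructor=329: 3 rows → Course takes values {Z95, Z85, Z76} — violation — fails.
(ii) Section -> Instructor: Section=Z40: 5 rows → Instructor takes values {321, 332, 329} — violation; Section=Z82: 3 rows → Instructor takes values {332, 329} — violation — fails.
(iii) Section -> Course: Section=Z40: 5 rows → Course takes values {Z57, Z85, Z37} — violation; Section=Z82: 3 rows → Course takes values {Z85, Z76, Z13} — violation — fails.
(iv) {Course, Section} -> Instructor: (Course=Z57, Section=Z40): 2 rows → Instructor takes values {321, 332} — violation; (Course=Z85, Section=Z40): 2 rows → Instructor takes values {332, 329} — violation — fails.
None of the 4 dependencies hold.

0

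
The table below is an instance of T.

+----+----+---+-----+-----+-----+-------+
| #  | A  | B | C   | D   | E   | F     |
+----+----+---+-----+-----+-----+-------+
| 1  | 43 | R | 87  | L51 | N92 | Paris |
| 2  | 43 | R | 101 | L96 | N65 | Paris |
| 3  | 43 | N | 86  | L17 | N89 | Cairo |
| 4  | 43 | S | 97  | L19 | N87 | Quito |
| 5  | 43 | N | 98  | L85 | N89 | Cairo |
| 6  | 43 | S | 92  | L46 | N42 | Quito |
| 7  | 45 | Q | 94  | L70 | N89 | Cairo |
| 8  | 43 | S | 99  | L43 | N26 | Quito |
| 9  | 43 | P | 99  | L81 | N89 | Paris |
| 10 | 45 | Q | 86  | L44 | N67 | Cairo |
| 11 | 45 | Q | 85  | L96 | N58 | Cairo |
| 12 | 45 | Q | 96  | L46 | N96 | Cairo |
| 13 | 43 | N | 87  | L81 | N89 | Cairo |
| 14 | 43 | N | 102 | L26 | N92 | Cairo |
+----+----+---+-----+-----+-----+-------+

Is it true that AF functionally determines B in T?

(A=43, F=Paris): rows 1, 2, 9 → B takes values {R, P} — violation
(A=43, F=Cairo): rows 3, 5, 13, 14 → B = N, N, N, N ✓
(A=43, F=Quito): rows 4, 6, 8 → B = S, S, S ✓
(A=45, F=Cairo): rows 7, 10, 11, 12 → B = Q, Q, Q, Q ✓
Two rows agree on AF but differ on B, so AF → B does not hold.

No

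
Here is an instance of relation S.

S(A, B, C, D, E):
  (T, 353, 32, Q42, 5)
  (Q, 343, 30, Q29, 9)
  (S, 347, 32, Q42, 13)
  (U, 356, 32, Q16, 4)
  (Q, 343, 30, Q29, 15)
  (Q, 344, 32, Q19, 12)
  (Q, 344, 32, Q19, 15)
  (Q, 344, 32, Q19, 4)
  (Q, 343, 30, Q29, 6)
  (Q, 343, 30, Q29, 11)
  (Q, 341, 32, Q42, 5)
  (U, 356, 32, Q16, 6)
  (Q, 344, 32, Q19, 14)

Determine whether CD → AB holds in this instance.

No

(C=32, D=Q42): 3 rows → {A,B} takes values {(T, 353), (S, 347), (Q, 341)} — violation
(C=30, D=Q29): 4 rows → {A,B} = (Q, 343), (Q, 343), (Q, 343), (Q, 343) ✓
(C=32, D=Q16): 2 rows → {A,B} = (U, 356), (U, 356) ✓
(C=32, D=Q19): 4 rows → {A,B} = (Q, 344), (Q, 344), (Q, 344), (Q, 344) ✓
Two rows agree on CD but differ on AB, so CD → AB does not hold.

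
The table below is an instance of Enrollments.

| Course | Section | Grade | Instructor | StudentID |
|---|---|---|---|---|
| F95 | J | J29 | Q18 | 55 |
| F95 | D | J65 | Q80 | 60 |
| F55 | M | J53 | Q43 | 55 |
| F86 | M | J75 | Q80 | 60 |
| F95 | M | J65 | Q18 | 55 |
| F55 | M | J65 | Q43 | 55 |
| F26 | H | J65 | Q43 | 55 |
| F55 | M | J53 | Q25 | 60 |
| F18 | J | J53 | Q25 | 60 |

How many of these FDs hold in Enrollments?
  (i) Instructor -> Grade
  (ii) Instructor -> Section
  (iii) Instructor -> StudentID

(i) Instructor -> Grade: Instructor=Q18: 2 rows → Grade takes values {J29, J65} — violation; Instructor=Q80: 2 rows → Grade takes values {J65, J75} — violation; Instructor=Q43: 3 rows → Grade takes values {J53, J65} — violation — fails.
(ii) Instructor -> Section: Instructor=Q18: 2 rows → Section takes values {J, M} — violation; Instructor=Q80: 2 rows → Section takes values {D, M} — violation; Instructor=Q43: 3 rows → Section takes values {M, H} — violation; Instructor=Q25: 2 rows → Section takes values {M, J} — violation — fails.
(iii) Instructor -> StudentID: every LHS value maps to a single RHS value — holds.
1 of the 3 dependencies holds.

1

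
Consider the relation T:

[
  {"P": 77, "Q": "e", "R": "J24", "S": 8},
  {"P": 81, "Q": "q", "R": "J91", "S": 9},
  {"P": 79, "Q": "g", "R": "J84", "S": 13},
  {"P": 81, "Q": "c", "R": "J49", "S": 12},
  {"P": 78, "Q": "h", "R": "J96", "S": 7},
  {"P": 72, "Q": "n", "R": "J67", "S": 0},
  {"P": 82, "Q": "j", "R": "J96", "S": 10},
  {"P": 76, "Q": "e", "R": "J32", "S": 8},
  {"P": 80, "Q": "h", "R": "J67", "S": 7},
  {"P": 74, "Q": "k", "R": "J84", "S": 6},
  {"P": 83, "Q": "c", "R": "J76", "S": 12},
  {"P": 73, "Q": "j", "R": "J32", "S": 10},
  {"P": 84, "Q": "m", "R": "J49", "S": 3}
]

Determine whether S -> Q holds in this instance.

S=8: 2 rows → Q = e, e ✓
S=9: 1 row → Q = q ✓
S=13: 1 row → Q = g ✓
S=12: 2 rows → Q = c, c ✓
S=7: 2 rows → Q = h, h ✓
S=0: 1 row → Q = n ✓
S=10: 2 rows → Q = j, j ✓
S=6: 1 row → Q = k ✓
S=3: 1 row → Q = m ✓
Every S value is associated with a single Q value, so S -> Q holds.

Yes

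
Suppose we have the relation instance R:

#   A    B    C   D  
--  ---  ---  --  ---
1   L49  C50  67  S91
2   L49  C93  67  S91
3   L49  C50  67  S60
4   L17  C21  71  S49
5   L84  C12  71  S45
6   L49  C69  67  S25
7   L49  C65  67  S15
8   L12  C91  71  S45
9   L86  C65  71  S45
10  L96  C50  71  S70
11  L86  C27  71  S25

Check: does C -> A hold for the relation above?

No

C=67: rows 1, 2, 3, 6, 7 → A = L49, L49, L49, L49, L49 ✓
C=71: rows 4, 5, 8, 9, 10, 11 → A takes values {L17, L84, L12, L86, L96} — violation
Two rows agree on C but differ on A, so C -> A does not hold.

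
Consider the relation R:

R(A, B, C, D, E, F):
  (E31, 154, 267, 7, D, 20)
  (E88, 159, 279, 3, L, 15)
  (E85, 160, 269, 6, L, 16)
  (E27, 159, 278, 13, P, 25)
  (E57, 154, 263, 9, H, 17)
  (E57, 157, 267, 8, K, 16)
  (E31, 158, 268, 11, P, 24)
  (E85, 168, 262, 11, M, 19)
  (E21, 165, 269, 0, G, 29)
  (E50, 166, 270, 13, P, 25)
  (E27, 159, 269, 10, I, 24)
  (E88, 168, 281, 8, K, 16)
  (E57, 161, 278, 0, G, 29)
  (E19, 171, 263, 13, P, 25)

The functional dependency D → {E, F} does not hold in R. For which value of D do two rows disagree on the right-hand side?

D=7: 1 row → {E,F} = (D, 20) ✓
D=3: 1 row → {E,F} = (L, 15) ✓
D=6: 1 row → {E,F} = (L, 16) ✓
D=13: 3 rows → {E,F} = (P, 25), (P, 25), (P, 25) ✓
D=9: 1 row → {E,F} = (H, 17) ✓
D=8: 2 rows → {E,F} = (K, 16), (K, 16) ✓
D=11: 2 rows → {E,F} takes values {(P, 24), (M, 19)} — violation
D=0: 2 rows → {E,F} = (G, 29), (G, 29) ✓
D=10: 1 row → {E,F} = (I, 24) ✓
The only D value with inconsistent RHS is D=11.

11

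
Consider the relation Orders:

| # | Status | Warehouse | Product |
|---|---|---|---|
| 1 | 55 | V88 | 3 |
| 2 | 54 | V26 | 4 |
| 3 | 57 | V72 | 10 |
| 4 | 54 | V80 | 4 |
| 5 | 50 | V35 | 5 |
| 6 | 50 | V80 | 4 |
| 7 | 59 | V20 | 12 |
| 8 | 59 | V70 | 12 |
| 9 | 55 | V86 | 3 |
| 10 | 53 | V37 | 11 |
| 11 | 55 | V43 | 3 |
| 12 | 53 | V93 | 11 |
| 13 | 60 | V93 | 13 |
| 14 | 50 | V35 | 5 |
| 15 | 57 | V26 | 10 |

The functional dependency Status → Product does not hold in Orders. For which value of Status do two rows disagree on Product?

Status=55: rows 1, 9, 11 → Product = 3, 3, 3 ✓
Status=54: rows 2, 4 → Product = 4, 4 ✓
Status=57: rows 3, 15 → Product = 10, 10 ✓
Status=50: rows 5, 6, 14 → Product takes values {5, 4} — violation
Status=59: rows 7, 8 → Product = 12, 12 ✓
Status=53: rows 10, 12 → Product = 11, 11 ✓
Status=60: row 13 → Product = 13 ✓
The only Status value with inconsistent Product is Status=50.

50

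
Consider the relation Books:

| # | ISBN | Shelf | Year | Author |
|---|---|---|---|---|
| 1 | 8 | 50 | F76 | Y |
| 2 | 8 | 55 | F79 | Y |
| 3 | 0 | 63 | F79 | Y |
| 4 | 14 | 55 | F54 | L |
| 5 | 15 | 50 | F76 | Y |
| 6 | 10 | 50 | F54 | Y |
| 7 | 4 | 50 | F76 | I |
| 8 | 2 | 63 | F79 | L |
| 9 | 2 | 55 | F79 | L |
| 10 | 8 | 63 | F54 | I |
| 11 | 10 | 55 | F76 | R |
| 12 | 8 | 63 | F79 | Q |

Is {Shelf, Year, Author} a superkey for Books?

No

Rows 1 and 5 have the same {Shelf, Year, Author} value (Shelf=50, Year=F76, Author=Y) but are distinct tuples, so {Shelf, Year, Author} does not determine every attribute — not a superkey.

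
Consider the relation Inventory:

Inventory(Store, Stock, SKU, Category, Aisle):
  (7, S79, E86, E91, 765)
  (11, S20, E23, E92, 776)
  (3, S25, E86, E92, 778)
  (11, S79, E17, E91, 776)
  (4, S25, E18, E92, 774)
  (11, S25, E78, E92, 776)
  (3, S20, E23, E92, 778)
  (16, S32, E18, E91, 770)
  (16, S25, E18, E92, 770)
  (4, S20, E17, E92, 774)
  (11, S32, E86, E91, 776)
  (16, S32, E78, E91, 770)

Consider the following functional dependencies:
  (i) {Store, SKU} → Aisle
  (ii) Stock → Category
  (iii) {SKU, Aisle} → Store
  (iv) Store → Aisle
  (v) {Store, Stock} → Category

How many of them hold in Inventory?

(i) {Store, SKU} → Aisle: every LHS value maps to a single RHS value — holds.
(ii) Stock → Category: every LHS value maps to a single RHS value — holds.
(iii) {SKU, Aisle} → Store: every LHS value maps to a single RHS value — holds.
(iv) Store → Aisle: every LHS value maps to a single RHS value — holds.
(v) {Store, Stock} → Category: every LHS value maps to a single RHS value — holds.
5 of the 5 dependencies hold.

5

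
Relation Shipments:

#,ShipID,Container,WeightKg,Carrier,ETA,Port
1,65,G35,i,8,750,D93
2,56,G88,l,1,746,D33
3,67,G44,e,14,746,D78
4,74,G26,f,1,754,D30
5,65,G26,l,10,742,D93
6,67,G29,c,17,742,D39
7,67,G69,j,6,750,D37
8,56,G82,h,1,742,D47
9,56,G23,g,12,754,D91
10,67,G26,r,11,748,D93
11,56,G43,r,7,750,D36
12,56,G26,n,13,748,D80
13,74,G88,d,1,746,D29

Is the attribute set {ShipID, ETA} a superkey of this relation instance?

All 13 rows have distinct {ShipID, ETA} values, so {ShipID, ETA} → (all attributes) holds and {ShipID, ETA} is a superkey.

Yes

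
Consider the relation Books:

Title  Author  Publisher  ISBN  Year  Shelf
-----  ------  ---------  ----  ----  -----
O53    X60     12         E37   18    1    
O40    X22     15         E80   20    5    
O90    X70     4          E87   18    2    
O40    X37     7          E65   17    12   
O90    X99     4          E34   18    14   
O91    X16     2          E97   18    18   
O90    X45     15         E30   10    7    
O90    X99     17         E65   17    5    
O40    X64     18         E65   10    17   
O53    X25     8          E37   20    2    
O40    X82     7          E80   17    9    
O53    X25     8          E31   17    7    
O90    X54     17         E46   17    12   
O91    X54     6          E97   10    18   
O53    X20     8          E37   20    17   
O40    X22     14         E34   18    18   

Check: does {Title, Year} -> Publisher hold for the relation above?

Yes

(Title=O53, Year=18): 1 row → Publisher = 12 ✓
(Title=O40, Year=20): 1 row → Publisher = 15 ✓
(Title=O90, Year=18): 2 rows → Publisher = 4, 4 ✓
(Title=O40, Year=17): 2 rows → Publisher = 7, 7 ✓
(Title=O91, Year=18): 1 row → Publisher = 2 ✓
(Title=O90, Year=10): 1 row → Publisher = 15 ✓
(Title=O90, Year=17): 2 rows → Publisher = 17, 17 ✓
(Title=O40, Year=10): 1 row → Publisher = 18 ✓
(Title=O53, Year=20): 2 rows → Publisher = 8, 8 ✓
(Title=O53, Year=17): 1 row → Publisher = 8 ✓
(Title=O91, Year=10): 1 row → Publisher = 6 ✓
(Title=O40, Year=18): 1 row → Publisher = 14 ✓
Every {Title, Year} value is associated with a single Publisher value, so {Title, Year} -> Publisher holds.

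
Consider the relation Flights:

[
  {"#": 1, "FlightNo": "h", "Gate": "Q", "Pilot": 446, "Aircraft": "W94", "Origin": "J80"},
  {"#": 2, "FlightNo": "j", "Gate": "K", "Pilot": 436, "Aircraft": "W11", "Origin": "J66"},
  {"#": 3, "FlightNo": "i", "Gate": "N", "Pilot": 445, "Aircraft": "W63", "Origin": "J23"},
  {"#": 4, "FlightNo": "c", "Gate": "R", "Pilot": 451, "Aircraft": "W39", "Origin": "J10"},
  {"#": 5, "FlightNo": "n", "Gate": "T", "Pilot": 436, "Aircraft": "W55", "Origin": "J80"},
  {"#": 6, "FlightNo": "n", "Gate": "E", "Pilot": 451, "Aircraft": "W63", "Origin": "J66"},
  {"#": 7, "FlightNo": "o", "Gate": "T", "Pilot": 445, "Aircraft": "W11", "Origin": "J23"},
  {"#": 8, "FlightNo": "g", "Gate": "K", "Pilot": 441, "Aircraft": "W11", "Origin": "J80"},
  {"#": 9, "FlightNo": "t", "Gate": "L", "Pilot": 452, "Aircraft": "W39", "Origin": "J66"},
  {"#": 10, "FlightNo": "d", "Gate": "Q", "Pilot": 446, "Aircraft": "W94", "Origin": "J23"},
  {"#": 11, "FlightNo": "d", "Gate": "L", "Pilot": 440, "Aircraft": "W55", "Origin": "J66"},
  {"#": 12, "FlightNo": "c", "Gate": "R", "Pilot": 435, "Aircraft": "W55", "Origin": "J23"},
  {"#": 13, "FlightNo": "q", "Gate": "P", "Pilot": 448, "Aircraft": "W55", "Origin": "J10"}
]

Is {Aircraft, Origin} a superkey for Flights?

All 13 rows have distinct {Aircraft, Origin} values, so {Aircraft, Origin} → (all attributes) holds and {Aircraft, Origin} is a superkey.

Yes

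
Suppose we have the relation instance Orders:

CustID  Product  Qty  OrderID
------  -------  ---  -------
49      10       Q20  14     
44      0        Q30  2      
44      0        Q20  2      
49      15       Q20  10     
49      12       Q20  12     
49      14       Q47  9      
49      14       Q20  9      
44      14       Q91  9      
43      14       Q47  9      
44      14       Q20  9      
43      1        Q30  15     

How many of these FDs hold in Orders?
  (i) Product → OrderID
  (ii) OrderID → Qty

(i) Product → OrderID: every LHS value maps to a single RHS value — holds.
(ii) OrderID → Qty: OrderID=2: 2 rows → Qty takes values {Q30, Q20} — violation; OrderID=9: 5 rows → Qty takes values {Q47, Q20, Q91} — violation — fails.
1 of the 2 dependencies holds.

1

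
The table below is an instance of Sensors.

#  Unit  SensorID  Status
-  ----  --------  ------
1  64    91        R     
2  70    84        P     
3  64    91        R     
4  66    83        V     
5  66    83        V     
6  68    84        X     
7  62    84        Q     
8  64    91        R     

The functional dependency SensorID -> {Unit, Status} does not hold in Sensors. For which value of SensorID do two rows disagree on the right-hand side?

SensorID=91: rows 1, 3, 8 → {Unit,Status} = (64, R), (64, R), (64, R) ✓
SensorID=84: rows 2, 6, 7 → {Unit,Status} takes values {(70, P), (68, X), (62, Q)} — violation
SensorID=83: rows 4, 5 → {Unit,Status} = (66, V), (66, V) ✓
The only SensorID value with inconsistent RHS is SensorID=84.

84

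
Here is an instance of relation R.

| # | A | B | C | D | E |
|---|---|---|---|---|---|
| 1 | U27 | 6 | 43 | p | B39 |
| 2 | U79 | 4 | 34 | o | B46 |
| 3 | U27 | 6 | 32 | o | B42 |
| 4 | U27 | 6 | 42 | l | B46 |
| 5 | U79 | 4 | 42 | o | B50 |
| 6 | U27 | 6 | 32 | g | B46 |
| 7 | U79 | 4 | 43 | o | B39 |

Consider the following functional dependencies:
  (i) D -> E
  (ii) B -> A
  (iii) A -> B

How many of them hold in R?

2

(i) D -> E: D=o: rows 2, 3, 5, 7 → E takes values {B46, B42, B50, B39} — violation — fails.
(ii) B -> A: every LHS value maps to a single RHS value — holds.
(iii) A -> B: every LHS value maps to a single RHS value — holds.
2 of the 3 dependencies hold.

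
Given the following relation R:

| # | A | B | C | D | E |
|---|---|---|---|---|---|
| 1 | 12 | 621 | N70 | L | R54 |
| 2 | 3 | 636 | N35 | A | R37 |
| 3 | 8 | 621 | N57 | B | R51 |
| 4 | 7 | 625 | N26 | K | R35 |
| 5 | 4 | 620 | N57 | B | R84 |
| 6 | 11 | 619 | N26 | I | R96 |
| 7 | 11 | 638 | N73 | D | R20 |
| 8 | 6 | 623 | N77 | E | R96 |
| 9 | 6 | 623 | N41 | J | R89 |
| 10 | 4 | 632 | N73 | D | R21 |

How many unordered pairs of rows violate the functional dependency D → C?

D=B: all 2 rows agree on C — 0 pairs.
D=D: all 2 rows agree on C — 0 pairs.

0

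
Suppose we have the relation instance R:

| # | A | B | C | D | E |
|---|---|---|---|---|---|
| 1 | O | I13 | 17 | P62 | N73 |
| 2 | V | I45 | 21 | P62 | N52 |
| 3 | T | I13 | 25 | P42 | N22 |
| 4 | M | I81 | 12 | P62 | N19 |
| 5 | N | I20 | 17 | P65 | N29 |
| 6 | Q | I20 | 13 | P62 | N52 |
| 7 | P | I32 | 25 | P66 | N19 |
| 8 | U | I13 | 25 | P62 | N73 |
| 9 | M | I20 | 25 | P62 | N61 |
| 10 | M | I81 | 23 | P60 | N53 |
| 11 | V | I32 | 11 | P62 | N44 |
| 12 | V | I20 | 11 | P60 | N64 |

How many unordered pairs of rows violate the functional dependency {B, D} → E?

1

(B=I13, D=P62): all 2 rows agree on E — 0 pairs.
(B=I20, D=P62): violating pairs (6,9) — 1 pair.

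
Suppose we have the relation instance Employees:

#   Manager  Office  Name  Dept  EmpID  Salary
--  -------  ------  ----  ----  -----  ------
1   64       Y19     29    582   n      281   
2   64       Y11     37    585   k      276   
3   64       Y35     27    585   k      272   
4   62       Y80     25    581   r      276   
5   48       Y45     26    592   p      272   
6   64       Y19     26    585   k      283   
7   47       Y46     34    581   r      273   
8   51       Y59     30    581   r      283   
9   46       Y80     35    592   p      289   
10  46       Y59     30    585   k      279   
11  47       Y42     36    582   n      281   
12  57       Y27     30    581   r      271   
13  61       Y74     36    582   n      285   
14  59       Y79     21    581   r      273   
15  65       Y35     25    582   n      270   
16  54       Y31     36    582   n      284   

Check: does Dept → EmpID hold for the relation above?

Dept=582: rows 1, 11, 13, 15, 16 → EmpID = n, n, n, n, n ✓
Dept=585: rows 2, 3, 6, 10 → EmpID = k, k, k, k ✓
Dept=581: rows 4, 7, 8, 12, 14 → EmpID = r, r, r, r, r ✓
Dept=592: rows 5, 9 → EmpID = p, p ✓
Every Dept value is associated with a single EmpID value, so Dept → EmpID holds.

Yes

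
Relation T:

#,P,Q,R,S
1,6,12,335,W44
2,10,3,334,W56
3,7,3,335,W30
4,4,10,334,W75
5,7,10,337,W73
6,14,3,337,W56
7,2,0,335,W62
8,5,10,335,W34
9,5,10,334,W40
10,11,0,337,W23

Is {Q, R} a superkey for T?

Rows 4 and 9 have the same {Q, R} value (Q=10, R=334) but are distinct tuples, so {Q, R} does not determine every attribute — not a superkey.

No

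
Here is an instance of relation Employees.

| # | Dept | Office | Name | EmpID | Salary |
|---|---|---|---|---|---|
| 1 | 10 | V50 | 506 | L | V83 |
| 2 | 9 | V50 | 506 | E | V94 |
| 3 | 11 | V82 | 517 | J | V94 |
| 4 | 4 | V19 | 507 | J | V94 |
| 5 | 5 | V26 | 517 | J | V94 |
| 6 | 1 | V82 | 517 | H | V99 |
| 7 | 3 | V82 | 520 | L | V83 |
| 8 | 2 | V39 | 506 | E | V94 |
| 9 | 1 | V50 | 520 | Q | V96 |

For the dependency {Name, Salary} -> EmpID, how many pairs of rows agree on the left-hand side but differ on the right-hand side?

0

(Name=506, Salary=V94): all 2 rows agree on EmpID — 0 pairs.
(Name=517, Salary=V94): all 2 rows agree on EmpID — 0 pairs.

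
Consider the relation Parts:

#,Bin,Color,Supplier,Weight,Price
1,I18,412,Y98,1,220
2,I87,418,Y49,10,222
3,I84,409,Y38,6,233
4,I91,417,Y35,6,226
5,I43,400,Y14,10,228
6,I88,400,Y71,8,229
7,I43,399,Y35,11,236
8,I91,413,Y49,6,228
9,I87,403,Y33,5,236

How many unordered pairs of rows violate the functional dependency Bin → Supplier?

Bin=I87: violating pairs (2,9) — 1 pair.
Bin=I91: violating pairs (4,8) — 1 pair.
Bin=I43: violating pairs (5,7) — 1 pair.

3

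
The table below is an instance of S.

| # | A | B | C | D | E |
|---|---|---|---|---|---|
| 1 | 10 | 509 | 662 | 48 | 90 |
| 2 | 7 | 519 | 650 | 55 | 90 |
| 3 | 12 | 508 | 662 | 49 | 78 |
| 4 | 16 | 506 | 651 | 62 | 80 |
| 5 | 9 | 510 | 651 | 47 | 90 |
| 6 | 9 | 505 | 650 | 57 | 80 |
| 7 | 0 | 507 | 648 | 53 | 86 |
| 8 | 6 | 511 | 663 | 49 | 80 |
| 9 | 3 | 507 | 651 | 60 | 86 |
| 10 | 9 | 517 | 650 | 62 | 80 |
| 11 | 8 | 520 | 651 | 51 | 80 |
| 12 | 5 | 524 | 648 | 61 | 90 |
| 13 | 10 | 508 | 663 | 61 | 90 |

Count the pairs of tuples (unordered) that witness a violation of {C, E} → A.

1

(C=651, E=80): violating pairs (4,11) — 1 pair.
(C=650, E=80): all 2 rows agree on A — 0 pairs.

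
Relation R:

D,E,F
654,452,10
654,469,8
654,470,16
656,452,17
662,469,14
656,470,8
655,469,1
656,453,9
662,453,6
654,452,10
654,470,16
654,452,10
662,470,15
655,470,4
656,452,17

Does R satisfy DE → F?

Yes

(D=654, E=452): 3 rows → F = 10, 10, 10 ✓
(D=654, E=469): 1 row → F = 8 ✓
(D=654, E=470): 2 rows → F = 16, 16 ✓
(D=656, E=452): 2 rows → F = 17, 17 ✓
(D=662, E=469): 1 row → F = 14 ✓
(D=656, E=470): 1 row → F = 8 ✓
(D=655, E=469): 1 row → F = 1 ✓
(D=656, E=453): 1 row → F = 9 ✓
(D=662, E=453): 1 row → F = 6 ✓
(D=662, E=470): 1 row → F = 15 ✓
(D=655, E=470): 1 row → F = 4 ✓
Every DE value is associated with a single F value, so DE → F holds.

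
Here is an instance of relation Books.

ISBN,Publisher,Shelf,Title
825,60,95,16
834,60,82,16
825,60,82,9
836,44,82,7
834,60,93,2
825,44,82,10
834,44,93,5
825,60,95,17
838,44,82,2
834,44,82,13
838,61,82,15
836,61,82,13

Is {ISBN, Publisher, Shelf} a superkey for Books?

No

Two distinct rows share (ISBN=825, Publisher=60, Shelf=95), so {ISBN, Publisher, Shelf} does not determine every attribute — not a superkey.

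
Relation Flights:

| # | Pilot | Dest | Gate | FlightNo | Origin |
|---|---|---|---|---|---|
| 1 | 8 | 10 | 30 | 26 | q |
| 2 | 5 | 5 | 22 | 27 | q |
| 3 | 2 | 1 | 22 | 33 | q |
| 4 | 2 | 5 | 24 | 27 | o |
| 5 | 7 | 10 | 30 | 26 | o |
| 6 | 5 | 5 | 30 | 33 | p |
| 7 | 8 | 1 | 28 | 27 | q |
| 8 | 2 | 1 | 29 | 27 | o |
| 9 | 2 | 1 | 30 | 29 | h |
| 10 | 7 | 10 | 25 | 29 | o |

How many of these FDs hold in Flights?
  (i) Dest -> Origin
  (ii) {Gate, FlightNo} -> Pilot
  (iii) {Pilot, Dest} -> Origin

0

(i) Dest -> Origin: Dest=10: rows 1, 5, 10 → Origin takes values {q, o} — violation; Dest=5: rows 2, 4, 6 → Origin takes values {q, o, p} — violation; Dest=1: rows 3, 7, 8, 9 → Origin takes values {q, o, h} — violation — fails.
(ii) {Gate, FlightNo} -> Pilot: (Gate=30, FlightNo=26): rows 1, 5 → Pilot takes values {8, 7} — violation — fails.
(iii) {Pilot, Dest} -> Origin: (Pilot=5, Dest=5): rows 2, 6 → Origin takes values {q, p} — violation; (Pilot=2, Dest=1): rows 3, 8, 9 → Origin takes values {q, o, h} — violation — fails.
None of the 3 dependencies hold.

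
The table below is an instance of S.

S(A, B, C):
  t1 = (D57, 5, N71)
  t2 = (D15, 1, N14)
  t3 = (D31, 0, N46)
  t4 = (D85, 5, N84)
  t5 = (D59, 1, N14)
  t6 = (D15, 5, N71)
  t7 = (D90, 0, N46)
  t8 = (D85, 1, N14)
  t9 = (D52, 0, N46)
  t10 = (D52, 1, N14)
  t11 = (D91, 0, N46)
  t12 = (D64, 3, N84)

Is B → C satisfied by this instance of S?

No

B=5: rows 1, 4, 6 → C takes values {N71, N84} — violation
B=1: rows 2, 5, 8, 10 → C = N14, N14, N14, N14 ✓
B=0: rows 3, 7, 9, 11 → C = N46, N46, N46, N46 ✓
B=3: row 12 → C = N84 ✓
Two rows agree on B but differ on C, so B → C does not hold.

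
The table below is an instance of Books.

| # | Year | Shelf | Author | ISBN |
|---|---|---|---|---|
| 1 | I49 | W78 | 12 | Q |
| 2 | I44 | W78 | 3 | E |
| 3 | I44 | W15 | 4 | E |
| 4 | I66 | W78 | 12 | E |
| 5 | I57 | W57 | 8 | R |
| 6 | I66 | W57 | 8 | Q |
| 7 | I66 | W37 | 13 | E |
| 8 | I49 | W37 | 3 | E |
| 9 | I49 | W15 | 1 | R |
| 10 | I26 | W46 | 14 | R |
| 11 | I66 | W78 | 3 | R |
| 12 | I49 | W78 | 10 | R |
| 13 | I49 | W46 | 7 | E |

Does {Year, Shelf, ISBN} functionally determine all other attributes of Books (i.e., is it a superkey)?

Yes

All 13 rows have distinct {Year, Shelf, ISBN} values, so {Year, Shelf, ISBN} → (all attributes) holds and {Year, Shelf, ISBN} is a superkey.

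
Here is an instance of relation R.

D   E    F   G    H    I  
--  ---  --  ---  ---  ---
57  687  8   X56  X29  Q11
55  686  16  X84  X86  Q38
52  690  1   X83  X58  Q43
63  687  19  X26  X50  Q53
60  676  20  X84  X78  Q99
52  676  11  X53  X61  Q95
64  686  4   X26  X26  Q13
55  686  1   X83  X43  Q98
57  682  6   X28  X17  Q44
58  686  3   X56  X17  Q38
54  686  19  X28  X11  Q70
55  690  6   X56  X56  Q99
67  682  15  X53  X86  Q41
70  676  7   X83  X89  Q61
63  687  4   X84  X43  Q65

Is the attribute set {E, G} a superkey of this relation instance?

Yes

All 15 rows have distinct {E, G} values, so {E, G} → (all attributes) holds and {E, G} is a superkey.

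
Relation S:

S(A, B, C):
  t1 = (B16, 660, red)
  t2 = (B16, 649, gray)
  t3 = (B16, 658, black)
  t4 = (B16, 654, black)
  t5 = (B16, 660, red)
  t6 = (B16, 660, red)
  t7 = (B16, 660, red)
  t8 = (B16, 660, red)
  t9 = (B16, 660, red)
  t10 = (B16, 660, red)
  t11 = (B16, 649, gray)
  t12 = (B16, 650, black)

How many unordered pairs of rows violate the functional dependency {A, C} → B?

3

(A=B16, C=red): all 7 rows agree on B — 0 pairs.
(A=B16, C=gray): all 2 rows agree on B — 0 pairs.
(A=B16, C=black): violating pairs (3,4), (3,12), (4,12) — 3 pairs.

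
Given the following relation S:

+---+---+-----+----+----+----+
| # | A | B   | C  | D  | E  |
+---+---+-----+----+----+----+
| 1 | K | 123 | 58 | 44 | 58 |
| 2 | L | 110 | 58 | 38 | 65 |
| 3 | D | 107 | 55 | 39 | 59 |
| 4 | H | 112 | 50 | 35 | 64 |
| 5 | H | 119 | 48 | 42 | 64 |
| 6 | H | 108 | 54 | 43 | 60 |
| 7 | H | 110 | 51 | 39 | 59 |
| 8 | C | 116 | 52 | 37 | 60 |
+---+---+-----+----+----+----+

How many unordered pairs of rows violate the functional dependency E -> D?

2

E=59: all 2 rows agree on D — 0 pairs.
E=64: violating pairs (4,5) — 1 pair.
E=60: violating pairs (6,8) — 1 pair.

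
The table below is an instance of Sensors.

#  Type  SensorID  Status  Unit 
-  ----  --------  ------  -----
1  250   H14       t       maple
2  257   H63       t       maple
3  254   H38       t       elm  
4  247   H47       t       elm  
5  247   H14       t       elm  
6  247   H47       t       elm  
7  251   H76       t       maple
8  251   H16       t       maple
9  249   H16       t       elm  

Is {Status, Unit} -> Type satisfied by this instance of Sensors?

No

(Status=t, Unit=maple): rows 1, 2, 7, 8 → Type takes values {250, 257, 251} — violation
(Status=t, Unit=elm): rows 3, 4, 5, 6, 9 → Type takes values {254, 247, 249} — violation
Two rows agree on {Status, Unit} but differ on Type, so {Status, Unit} -> Type does not hold.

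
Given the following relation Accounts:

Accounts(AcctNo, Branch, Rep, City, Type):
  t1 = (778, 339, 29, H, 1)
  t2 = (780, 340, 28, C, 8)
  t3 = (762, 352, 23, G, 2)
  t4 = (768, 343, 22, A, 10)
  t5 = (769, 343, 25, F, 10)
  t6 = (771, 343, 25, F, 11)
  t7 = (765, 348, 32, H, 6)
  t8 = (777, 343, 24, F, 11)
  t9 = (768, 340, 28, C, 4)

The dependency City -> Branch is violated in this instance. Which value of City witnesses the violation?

H

City=H: rows 1, 7 → Branch takes values {339, 348} — violation
City=C: rows 2, 9 → Branch = 340, 340 ✓
City=G: row 3 → Branch = 352 ✓
City=A: row 4 → Branch = 343 ✓
City=F: rows 5, 6, 8 → Branch = 343, 343, 343 ✓
The only City value with inconsistent Branch is City=H.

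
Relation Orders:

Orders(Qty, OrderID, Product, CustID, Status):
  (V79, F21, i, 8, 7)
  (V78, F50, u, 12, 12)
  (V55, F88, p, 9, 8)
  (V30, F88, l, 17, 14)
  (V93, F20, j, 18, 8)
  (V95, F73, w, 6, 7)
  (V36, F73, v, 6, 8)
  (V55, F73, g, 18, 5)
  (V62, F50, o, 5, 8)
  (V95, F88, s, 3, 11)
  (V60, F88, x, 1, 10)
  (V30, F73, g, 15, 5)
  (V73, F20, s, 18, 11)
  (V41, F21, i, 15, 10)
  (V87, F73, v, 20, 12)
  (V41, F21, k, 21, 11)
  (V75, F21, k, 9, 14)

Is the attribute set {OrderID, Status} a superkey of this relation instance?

No

Two distinct rows share (OrderID=F73, Status=5), so {OrderID, Status} does not determine every attribute — not a superkey.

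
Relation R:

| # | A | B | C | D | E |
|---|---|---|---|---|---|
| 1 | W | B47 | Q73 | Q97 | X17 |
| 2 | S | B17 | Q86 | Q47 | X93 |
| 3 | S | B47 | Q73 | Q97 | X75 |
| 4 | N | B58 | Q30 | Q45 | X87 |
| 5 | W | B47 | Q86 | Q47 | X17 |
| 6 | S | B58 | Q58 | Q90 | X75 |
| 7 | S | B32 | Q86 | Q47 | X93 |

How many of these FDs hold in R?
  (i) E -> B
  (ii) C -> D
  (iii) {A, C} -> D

2

(i) E -> B: E=X93: rows 2, 7 → B takes values {B17, B32} — violation; E=X75: rows 3, 6 → B takes values {B47, B58} — violation — fails.
(ii) C -> D: every LHS value maps to a single RHS value — holds.
(iii) {A, C} -> D: every LHS value maps to a single RHS value — holds.
2 of the 3 dependencies hold.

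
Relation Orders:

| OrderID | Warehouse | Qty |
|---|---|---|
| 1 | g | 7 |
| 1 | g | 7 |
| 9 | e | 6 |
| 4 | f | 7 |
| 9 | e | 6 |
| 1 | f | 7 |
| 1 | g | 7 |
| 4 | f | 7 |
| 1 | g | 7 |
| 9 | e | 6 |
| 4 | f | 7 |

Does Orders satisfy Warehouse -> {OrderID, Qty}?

No

Warehouse=g: 4 rows → {OrderID,Qty} = (1, 7), (1, 7), (1, 7), (1, 7) ✓
Warehouse=e: 3 rows → {OrderID,Qty} = (9, 6), (9, 6), (9, 6) ✓
Warehouse=f: 4 rows → {OrderID,Qty} takes values {(4, 7), (1, 7)} — violation
Two rows agree on Warehouse but differ on {OrderID, Qty}, so Warehouse -> {OrderID, Qty} does not hold.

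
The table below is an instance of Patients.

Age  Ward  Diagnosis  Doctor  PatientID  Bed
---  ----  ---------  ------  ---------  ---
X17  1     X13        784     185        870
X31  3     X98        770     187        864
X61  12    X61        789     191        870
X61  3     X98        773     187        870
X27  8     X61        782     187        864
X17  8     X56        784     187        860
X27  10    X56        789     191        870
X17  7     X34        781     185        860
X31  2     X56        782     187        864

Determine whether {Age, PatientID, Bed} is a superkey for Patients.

No

Two distinct rows share (Age=X31, PatientID=187, Bed=864), so {Age, PatientID, Bed} does not determine every attribute — not a superkey.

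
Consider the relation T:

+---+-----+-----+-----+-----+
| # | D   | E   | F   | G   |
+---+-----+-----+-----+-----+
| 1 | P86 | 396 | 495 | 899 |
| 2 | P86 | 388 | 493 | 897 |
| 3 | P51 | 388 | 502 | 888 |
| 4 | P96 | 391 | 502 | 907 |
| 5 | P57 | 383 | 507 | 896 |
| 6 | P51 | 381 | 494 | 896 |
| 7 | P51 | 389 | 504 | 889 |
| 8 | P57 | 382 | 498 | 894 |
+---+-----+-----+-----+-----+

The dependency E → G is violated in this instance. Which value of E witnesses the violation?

388

E=396: row 1 → G = 899 ✓
E=388: rows 2, 3 → G takes values {897, 888} — violation
E=391: row 4 → G = 907 ✓
E=383: row 5 → G = 896 ✓
E=381: row 6 → G = 896 ✓
E=389: row 7 → G = 889 ✓
E=382: row 8 → G = 894 ✓
The only E value with inconsistent G is E=388.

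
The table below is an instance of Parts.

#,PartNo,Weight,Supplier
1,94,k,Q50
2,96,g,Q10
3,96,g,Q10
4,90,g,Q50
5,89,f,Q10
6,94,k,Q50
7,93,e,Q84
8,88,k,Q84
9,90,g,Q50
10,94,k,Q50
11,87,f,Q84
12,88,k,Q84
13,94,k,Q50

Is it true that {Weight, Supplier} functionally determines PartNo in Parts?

Yes

(Weight=k, Supplier=Q50): rows 1, 6, 10, 13 → PartNo = 94, 94, 94, 94 ✓
(Weight=g, Supplier=Q10): rows 2, 3 → PartNo = 96, 96 ✓
(Weight=g, Supplier=Q50): rows 4, 9 → PartNo = 90, 90 ✓
(Weight=f, Supplier=Q10): row 5 → PartNo = 89 ✓
(Weight=e, Supplier=Q84): row 7 → PartNo = 93 ✓
(Weight=k, Supplier=Q84): rows 8, 12 → PartNo = 88, 88 ✓
(Weight=f, Supplier=Q84): row 11 → PartNo = 87 ✓
Every {Weight, Supplier} value is associated with a single PartNo value, so {Weight, Supplier} → PartNo holds.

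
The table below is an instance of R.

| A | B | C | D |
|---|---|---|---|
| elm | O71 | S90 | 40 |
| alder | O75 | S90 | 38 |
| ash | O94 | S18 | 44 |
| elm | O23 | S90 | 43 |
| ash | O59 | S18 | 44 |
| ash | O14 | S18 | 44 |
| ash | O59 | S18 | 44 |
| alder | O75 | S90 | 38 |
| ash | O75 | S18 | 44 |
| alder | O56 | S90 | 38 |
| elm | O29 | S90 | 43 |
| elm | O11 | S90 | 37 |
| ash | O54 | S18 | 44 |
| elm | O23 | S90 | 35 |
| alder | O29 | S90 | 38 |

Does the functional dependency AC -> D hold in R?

(A=elm, C=S90): 5 rows → D takes values {40, 43, 37, 35} — violation
(A=alder, C=S90): 4 rows → D = 38, 38, 38, 38 ✓
(A=ash, C=S18): 6 rows → D = 44, 44, 44, 44, 44, 44 ✓
Two rows agree on AC but differ on D, so AC -> D does not hold.

No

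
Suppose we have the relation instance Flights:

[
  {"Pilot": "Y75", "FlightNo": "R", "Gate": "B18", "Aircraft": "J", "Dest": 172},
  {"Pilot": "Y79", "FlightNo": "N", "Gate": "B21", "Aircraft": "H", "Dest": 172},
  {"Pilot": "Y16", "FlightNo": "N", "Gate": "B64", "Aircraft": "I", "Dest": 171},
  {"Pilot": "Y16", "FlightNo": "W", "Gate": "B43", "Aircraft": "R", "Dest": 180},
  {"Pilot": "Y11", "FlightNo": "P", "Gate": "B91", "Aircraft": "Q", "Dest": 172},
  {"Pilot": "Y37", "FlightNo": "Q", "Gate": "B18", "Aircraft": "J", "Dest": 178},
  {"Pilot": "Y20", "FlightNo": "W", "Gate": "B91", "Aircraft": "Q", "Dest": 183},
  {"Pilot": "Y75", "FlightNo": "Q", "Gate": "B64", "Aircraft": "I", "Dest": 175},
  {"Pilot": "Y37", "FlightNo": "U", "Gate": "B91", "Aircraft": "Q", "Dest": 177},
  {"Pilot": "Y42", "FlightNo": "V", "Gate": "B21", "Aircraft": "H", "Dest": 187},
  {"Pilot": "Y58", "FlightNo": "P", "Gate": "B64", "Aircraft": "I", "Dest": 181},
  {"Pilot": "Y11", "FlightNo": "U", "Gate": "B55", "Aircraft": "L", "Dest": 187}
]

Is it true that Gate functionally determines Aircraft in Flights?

Yes

Gate=B18: 2 rows → Aircraft = J, J ✓
Gate=B21: 2 rows → Aircraft = H, H ✓
Gate=B64: 3 rows → Aircraft = I, I, I ✓
Gate=B43: 1 row → Aircraft = R ✓
Gate=B91: 3 rows → Aircraft = Q, Q, Q ✓
Gate=B55: 1 row → Aircraft = L ✓
Every Gate value is associated with a single Aircraft value, so Gate → Aircraft holds.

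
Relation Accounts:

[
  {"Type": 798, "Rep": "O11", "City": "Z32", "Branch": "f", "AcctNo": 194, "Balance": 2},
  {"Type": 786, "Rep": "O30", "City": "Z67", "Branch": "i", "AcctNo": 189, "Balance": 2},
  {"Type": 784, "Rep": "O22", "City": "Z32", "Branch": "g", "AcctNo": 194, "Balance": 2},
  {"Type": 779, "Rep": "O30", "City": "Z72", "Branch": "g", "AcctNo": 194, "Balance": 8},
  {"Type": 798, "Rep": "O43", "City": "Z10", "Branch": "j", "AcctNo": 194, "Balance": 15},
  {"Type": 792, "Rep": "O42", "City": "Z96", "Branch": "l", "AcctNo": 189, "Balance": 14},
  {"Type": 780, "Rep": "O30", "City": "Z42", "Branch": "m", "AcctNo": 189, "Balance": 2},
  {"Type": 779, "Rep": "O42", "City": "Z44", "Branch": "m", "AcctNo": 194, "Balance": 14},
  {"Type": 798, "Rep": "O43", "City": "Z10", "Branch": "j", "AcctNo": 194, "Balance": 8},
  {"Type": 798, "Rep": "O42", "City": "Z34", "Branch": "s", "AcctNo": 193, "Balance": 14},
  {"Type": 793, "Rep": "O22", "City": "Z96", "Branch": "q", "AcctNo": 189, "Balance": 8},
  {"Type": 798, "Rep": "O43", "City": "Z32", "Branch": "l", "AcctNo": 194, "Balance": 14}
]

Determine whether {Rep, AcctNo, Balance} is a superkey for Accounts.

No

Two distinct rows share (Rep=O30, AcctNo=189, Balance=2), so {Rep, AcctNo, Balance} does not determine every attribute — not a superkey.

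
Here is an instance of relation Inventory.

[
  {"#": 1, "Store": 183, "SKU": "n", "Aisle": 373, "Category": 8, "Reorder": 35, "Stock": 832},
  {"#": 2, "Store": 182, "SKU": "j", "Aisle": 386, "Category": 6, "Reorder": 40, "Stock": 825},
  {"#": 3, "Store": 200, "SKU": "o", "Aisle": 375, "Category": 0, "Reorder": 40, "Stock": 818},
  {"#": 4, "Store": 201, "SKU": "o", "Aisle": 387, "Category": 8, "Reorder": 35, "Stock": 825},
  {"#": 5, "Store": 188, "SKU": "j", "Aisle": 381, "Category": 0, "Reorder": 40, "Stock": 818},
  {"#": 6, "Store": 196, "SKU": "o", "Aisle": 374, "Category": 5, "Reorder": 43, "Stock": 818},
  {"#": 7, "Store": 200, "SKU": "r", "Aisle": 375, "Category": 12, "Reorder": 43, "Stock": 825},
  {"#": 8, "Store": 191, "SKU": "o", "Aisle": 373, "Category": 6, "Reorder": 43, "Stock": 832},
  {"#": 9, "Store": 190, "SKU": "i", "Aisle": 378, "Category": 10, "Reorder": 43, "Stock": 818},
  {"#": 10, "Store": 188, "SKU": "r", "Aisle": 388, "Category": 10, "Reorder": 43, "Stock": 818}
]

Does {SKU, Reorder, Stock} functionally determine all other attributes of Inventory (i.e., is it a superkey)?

All 10 rows have distinct {SKU, Reorder, Stock} values, so {SKU, Reorder, Stock} → (all attributes) holds and {SKU, Reorder, Stock} is a superkey.

Yes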